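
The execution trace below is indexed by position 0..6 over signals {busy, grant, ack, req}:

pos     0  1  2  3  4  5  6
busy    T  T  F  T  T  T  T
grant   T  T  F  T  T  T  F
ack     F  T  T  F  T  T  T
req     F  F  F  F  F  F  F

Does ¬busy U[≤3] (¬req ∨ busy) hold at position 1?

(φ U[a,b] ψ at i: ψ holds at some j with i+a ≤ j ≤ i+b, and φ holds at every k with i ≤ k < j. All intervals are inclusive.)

Yes

Need some j in [1,4] with (¬req ∨ busy), and ¬busy at every k in [1,j-1].
  j=1: (¬req ∨ busy) holds; no prefix to check → satisfied.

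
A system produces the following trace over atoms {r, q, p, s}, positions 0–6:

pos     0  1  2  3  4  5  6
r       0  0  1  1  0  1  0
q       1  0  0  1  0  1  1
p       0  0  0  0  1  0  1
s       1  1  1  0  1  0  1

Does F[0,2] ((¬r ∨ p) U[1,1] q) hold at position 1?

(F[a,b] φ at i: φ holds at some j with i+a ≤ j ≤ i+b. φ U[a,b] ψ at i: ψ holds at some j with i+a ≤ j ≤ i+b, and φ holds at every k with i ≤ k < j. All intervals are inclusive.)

Check ((¬r ∨ p) U[1,1] q) at each j in [1,3]:
  j=1: fails
  j=2: fails
  j=3: fails
No position in the window satisfies it → formula fails.

No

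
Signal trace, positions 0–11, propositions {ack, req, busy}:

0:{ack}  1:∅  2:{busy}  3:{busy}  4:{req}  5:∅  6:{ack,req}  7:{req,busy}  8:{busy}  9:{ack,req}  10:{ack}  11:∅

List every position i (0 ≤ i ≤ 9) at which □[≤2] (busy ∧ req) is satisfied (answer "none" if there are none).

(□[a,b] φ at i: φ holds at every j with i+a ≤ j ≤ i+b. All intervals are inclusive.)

Evaluate at each i in [0,9]:
  i=0: ✗ (fails at j=0)
  i=1: ✗ (fails at j=1)
  i=2: ✗ (fails at j=2)
  i=3: ✗ (fails at j=3)
  i=4: ✗ (fails at j=4)
  i=5: ✗ (fails at j=5)
  i=6: ✗ (fails at j=6)
  i=7: ✗ (fails at j=8)
  i=8: ✗ (fails at j=8)
  i=9: ✗ (fails at j=9)

none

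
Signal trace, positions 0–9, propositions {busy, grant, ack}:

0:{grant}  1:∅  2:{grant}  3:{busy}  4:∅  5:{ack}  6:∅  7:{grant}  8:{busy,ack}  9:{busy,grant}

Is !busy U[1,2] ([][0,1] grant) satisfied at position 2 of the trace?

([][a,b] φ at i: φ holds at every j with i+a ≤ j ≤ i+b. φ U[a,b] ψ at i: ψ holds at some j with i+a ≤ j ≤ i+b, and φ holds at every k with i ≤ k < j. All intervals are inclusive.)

Need some j in [3,4] with [][0,1] grant, and !busy at every k in [2,j-1].
  j=3: [][0,1] grant — fails at 3.
  j=4: [][0,1] grant — fails at 4.
No j in the window works → until fails.

False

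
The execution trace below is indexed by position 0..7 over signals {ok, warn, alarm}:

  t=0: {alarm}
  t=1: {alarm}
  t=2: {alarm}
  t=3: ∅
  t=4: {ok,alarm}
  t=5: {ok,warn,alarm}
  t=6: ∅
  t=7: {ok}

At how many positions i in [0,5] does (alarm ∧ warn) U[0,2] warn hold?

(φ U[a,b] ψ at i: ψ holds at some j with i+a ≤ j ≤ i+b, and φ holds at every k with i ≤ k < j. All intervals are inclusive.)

1

Evaluate at each i in [0,5]:
  i=0: ✗ (no rhs in [0,2])
  i=1: ✗ (no rhs in [1,3])
  i=2: ✗ (no rhs in [2,4])
  i=3: ✗ (lhs fails at k=3 before rhs at j=5)
  i=4: ✗ (lhs fails at k=4 before rhs at j=5)
  i=5: ✓ (rhs at j=5)
Positions where it holds: {5} → 1.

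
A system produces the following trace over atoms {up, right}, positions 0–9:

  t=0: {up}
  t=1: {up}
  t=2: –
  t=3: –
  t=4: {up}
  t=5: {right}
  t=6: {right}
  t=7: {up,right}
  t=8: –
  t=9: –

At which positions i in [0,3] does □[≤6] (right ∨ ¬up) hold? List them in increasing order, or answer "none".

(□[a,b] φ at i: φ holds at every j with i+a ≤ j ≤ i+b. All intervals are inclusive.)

Evaluate at each i in [0,3]:
  i=0: ✗ (fails at j=0)
  i=1: ✗ (fails at j=1)
  i=2: ✗ (fails at j=4)
  i=3: ✗ (fails at j=4)

none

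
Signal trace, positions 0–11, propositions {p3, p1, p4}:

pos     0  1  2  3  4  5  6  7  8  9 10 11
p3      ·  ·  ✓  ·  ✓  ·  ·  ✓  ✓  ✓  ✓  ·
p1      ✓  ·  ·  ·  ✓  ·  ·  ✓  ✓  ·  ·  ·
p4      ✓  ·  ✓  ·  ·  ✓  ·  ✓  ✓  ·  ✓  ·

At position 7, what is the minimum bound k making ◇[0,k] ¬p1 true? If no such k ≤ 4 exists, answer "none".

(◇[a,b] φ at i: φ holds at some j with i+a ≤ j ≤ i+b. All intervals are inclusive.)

Scan j = 7,8,… for ¬p1:
  j=7: fails
  j=8: fails
  j=9: holds
First hit at j=9, so smallest k = 9-7 = 2.

2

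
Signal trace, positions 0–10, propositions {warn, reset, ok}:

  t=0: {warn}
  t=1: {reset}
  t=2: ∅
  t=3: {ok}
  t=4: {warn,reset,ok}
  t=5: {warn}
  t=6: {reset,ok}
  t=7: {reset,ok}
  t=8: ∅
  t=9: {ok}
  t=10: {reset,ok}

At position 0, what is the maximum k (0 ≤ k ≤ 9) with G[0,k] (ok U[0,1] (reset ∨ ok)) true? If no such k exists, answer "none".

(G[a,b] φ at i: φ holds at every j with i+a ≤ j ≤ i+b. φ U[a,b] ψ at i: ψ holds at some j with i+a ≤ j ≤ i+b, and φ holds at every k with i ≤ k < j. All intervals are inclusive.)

(ok U[0,1] (reset ∨ ok)) must hold from j=0 onward; find where it first fails.
  j=0: fails → no k works.

none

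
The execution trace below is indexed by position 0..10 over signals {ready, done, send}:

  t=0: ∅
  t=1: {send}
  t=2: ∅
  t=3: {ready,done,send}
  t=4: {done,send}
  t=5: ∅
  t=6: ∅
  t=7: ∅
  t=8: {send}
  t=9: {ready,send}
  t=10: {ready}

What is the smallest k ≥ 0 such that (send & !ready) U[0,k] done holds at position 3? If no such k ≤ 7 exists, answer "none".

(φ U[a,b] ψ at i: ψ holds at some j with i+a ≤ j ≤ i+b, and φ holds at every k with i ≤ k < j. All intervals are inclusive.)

0

Need earliest j ≥ 3 with done, and (send & !ready) at every k in [3,j-1].
  j=3: rhs holds (empty prefix). k = 0.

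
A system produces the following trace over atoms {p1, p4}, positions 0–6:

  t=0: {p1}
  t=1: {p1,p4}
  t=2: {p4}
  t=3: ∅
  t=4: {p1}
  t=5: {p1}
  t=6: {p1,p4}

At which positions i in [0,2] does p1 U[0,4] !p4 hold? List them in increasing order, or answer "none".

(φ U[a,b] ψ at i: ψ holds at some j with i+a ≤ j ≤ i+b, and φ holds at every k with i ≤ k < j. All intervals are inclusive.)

0

Evaluate at each i in [0,2]:
  i=0: ✓ (rhs at j=0)
  i=1: ✗ (lhs fails at k=2 before rhs at j=3)
  i=2: ✗ (lhs fails at k=2 before rhs at j=3)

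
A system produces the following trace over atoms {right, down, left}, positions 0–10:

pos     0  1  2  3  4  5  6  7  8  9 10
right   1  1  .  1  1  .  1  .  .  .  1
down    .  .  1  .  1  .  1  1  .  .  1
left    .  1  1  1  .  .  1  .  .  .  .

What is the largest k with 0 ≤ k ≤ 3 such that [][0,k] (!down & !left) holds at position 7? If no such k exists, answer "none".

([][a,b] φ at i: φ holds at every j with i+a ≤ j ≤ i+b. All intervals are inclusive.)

(!down & !left) must hold from j=7 onward; find where it first fails.
  j=7: fails → no k works.

none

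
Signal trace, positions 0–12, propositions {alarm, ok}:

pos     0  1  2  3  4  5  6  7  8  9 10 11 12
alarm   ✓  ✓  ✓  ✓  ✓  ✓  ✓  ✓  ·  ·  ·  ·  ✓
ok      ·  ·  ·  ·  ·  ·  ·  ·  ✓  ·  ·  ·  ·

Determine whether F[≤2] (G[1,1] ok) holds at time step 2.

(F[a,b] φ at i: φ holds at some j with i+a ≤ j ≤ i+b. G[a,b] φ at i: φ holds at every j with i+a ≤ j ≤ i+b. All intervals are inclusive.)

No

Check G[1,1] ok at each j in [2,4]:
  j=2: fails at 3
  j=3: fails at 4
  j=4: fails at 5
No position in the window satisfies it → formula fails.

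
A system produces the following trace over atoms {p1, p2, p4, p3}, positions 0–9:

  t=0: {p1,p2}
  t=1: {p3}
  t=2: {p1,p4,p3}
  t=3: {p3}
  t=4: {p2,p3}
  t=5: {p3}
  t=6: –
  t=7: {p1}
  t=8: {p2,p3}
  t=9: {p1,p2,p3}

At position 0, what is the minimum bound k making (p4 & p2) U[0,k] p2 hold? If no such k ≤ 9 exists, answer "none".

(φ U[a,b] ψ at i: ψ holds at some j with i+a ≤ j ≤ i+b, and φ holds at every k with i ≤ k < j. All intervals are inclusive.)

Need earliest j ≥ 0 with p2, and (p4 & p2) at every k in [0,j-1].
  j=0: rhs holds (empty prefix). k = 0.

0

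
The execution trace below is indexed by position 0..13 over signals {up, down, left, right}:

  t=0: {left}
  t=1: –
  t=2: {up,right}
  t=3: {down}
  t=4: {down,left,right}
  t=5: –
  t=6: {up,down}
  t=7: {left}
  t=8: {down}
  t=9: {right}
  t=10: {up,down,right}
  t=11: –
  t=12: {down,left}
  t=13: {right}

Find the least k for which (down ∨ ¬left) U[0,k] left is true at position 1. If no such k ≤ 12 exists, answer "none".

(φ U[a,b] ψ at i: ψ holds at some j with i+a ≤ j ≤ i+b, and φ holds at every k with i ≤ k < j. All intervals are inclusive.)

Need earliest j ≥ 1 with left, and (down ∨ ¬left) at every k in [1,j-1].
  j=1: rhs fails.
  j=2: rhs fails.
  j=3: rhs fails.
  j=4: rhs holds; lhs holds on [1,3]. k = 3.

3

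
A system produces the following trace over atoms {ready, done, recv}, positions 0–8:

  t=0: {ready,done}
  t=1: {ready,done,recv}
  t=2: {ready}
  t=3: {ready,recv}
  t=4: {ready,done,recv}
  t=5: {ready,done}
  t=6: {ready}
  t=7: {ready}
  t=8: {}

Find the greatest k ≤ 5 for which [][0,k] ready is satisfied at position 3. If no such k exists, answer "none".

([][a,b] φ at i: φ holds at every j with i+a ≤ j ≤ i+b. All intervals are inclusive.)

ready must hold from j=3 onward; find where it first fails.
  j=3: holds
  j=4: holds
  j=5: holds
  j=6: holds
  j=7: holds
  j=8: fails
Holds on [3,7], so largest k = 4.

4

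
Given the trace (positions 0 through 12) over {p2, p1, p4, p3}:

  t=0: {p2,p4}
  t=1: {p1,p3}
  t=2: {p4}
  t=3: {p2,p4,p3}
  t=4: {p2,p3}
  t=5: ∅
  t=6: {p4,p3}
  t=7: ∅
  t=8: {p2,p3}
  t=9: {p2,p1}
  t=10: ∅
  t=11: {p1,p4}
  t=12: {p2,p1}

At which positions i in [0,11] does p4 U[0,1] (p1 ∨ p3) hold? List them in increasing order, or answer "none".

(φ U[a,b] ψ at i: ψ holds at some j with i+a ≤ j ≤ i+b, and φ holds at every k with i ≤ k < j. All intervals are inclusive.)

0, 1, 2, 3, 4, 6, 8, 9, 11

Evaluate at each i in [0,11]:
  i=0: ✓ (rhs at j=1; lhs holds on [0,0])
  i=1: ✓ (rhs at j=1)
  i=2: ✓ (rhs at j=3; lhs holds on [2,2])
  i=3: ✓ (rhs at j=3)
  i=4: ✓ (rhs at j=4)
  i=5: ✗ (lhs fails at k=5 before rhs at j=6)
  i=6: ✓ (rhs at j=6)
  i=7: ✗ (lhs fails at k=7 before rhs at j=8)
  i=8: ✓ (rhs at j=8)
  i=9: ✓ (rhs at j=9)
  i=10: ✗ (lhs fails at k=10 before rhs at j=11)
  i=11: ✓ (rhs at j=11)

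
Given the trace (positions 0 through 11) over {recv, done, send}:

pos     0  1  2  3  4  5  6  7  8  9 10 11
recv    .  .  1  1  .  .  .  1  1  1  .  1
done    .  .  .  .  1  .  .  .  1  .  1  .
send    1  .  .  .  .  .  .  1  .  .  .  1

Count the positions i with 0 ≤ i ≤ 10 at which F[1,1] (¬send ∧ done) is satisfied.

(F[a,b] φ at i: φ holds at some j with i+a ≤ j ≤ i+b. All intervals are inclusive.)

Evaluate at each i in [0,10]:
  i=0: ✗ (none in [1,1])
  i=1: ✗ (none in [2,2])
  i=2: ✗ (none in [3,3])
  i=3: ✓ (witness j=4)
  i=4: ✗ (none in [5,5])
  i=5: ✗ (none in [6,6])
  i=6: ✗ (none in [7,7])
  i=7: ✓ (witness j=8)
  i=8: ✗ (none in [9,9])
  i=9: ✓ (witness j=10)
  i=10: ✗ (none in [11,11])
Positions where it holds: {3, 7, 9} → 3.

3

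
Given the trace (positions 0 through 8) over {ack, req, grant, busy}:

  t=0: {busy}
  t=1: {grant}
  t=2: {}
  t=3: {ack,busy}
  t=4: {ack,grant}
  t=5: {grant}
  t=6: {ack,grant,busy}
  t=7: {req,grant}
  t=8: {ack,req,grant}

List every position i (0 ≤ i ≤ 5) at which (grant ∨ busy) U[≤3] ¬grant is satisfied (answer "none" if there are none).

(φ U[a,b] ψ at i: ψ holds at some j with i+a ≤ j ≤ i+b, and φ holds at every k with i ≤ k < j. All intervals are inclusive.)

Evaluate at each i in [0,5]:
  i=0: ✓ (rhs at j=0)
  i=1: ✓ (rhs at j=2; lhs holds on [1,1])
  i=2: ✓ (rhs at j=2)
  i=3: ✓ (rhs at j=3)
  i=4: ✗ (no rhs in [4,7])
  i=5: ✗ (no rhs in [5,8])

0, 1, 2, 3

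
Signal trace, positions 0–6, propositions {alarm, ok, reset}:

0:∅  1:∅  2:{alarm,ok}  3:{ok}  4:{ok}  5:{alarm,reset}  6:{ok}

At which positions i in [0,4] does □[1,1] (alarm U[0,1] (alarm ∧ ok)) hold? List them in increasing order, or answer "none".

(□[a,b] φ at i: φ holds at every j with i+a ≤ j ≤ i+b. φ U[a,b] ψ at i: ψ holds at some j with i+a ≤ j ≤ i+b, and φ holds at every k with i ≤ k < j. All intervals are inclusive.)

1

Evaluate at each i in [0,4]:
  i=0: ✗ (fails at j=1)
  i=1: ✓ (all of [2,2])
  i=2: ✗ (fails at j=3)
  i=3: ✗ (fails at j=4)
  i=4: ✗ (fails at j=5)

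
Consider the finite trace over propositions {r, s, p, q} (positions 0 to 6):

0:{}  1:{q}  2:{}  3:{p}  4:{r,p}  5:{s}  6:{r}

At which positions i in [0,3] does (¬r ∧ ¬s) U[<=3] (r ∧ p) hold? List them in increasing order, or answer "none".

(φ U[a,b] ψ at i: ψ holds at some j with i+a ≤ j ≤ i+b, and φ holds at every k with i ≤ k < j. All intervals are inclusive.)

1, 2, 3

Evaluate at each i in [0,3]:
  i=0: ✗ (no rhs in [0,3])
  i=1: ✓ (rhs at j=4; lhs holds on [1,3])
  i=2: ✓ (rhs at j=4; lhs holds on [2,3])
  i=3: ✓ (rhs at j=4; lhs holds on [3,3])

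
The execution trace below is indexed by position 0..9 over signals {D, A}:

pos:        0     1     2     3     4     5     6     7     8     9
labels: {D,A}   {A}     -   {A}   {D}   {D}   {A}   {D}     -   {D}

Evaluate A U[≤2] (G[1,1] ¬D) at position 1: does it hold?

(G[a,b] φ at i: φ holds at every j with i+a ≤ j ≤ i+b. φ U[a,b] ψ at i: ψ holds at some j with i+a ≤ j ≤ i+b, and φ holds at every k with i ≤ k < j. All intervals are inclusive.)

True

Need some j in [1,3] with G[1,1] ¬D, and A at every k in [1,j-1].
  j=1: G[1,1] ¬D holds; no prefix to check → satisfied.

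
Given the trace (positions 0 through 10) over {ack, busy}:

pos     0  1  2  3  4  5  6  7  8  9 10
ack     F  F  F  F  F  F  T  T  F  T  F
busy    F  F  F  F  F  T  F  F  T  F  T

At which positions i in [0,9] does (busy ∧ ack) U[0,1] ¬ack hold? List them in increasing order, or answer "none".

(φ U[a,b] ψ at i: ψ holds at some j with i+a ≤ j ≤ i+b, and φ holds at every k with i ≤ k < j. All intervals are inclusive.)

Evaluate at each i in [0,9]:
  i=0: ✓ (rhs at j=0)
  i=1: ✓ (rhs at j=1)
  i=2: ✓ (rhs at j=2)
  i=3: ✓ (rhs at j=3)
  i=4: ✓ (rhs at j=4)
  i=5: ✓ (rhs at j=5)
  i=6: ✗ (no rhs in [6,7])
  i=7: ✗ (lhs fails at k=7 before rhs at j=8)
  i=8: ✓ (rhs at j=8)
  i=9: ✗ (lhs fails at k=9 before rhs at j=10)

0, 1, 2, 3, 4, 5, 8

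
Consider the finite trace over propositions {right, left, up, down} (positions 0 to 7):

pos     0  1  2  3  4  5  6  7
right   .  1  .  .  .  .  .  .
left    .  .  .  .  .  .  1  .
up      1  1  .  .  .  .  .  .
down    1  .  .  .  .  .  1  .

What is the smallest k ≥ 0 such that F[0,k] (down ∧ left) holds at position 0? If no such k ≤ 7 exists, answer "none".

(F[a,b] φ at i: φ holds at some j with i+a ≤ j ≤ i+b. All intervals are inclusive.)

Scan j = 0,1,… for (down ∧ left):
  j=0: fails
  j=1: fails
  j=2: fails
  j=3: fails
  j=4: fails
  j=5: fails
  j=6: holds
First hit at j=6, so smallest k = 6-0 = 6.

6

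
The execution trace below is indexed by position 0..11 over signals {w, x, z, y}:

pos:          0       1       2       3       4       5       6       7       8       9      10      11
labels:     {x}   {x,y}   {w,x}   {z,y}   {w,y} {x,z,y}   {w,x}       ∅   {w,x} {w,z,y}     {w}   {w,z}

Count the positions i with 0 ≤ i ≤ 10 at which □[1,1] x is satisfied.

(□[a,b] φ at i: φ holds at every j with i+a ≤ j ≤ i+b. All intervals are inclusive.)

5

Evaluate at each i in [0,10]:
  i=0: ✓ (all of [1,1])
  i=1: ✓ (all of [2,2])
  i=2: ✗ (fails at j=3)
  i=3: ✗ (fails at j=4)
  i=4: ✓ (all of [5,5])
  i=5: ✓ (all of [6,6])
  i=6: ✗ (fails at j=7)
  i=7: ✓ (all of [8,8])
  i=8: ✗ (fails at j=9)
  i=9: ✗ (fails at j=10)
  i=10: ✗ (fails at j=11)
Positions where it holds: {0, 1, 4, 5, 7} → 5.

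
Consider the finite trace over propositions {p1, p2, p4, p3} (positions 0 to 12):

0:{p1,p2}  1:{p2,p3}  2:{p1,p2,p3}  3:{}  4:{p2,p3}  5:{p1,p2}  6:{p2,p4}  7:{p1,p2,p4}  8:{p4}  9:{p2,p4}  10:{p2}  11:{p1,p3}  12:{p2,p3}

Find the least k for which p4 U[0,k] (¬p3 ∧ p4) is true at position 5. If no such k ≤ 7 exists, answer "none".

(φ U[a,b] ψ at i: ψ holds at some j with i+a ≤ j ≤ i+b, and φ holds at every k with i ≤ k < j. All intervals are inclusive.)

Need earliest j ≥ 5 with (¬p3 ∧ p4), and p4 at every k in [5,j-1].
  j=5: rhs fails.
  j=6: rhs holds but lhs fails at k=5.
  j=7: rhs holds but lhs fails at k=5.
  j=8: rhs holds but lhs fails at k=5.
  j=9: rhs holds but lhs fails at k=5.
  j=10: rhs fails.
  j=11: rhs fails.
  j=12: rhs fails.
No witness within the range → none.

none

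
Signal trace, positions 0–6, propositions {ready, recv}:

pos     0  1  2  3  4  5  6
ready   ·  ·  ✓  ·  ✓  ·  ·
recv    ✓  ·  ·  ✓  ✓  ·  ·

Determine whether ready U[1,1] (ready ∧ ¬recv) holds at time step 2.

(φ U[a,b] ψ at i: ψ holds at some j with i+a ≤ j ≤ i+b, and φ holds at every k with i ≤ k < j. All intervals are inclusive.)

No

Need some j in [3,3] with (ready ∧ ¬recv), and ready at every k in [2,j-1].
  j=3: (ready ∧ ¬recv) false.
No j in the window works → until fails.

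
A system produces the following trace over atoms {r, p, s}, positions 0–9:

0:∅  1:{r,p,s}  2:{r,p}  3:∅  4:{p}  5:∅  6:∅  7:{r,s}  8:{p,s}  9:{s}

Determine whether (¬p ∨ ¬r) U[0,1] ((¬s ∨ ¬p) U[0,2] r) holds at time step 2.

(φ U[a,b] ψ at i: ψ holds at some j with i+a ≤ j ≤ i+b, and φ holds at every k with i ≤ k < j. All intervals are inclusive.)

Need some j in [2,3] with ((¬s ∨ ¬p) U[0,2] r), and (¬p ∨ ¬r) at every k in [2,j-1].
  j=2: ((¬s ∨ ¬p) U[0,2] r) holds; no prefix to check → satisfied.

True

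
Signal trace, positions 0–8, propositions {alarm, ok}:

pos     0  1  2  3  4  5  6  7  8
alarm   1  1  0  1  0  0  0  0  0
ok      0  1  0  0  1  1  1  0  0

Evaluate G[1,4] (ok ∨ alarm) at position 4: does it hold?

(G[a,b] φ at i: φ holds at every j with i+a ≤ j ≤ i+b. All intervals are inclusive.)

Check (ok ∨ alarm) at every j in [5,8]:
  j=5: true
  j=6: true
  j=7: false
  j=8: false
Fails at j=7 → formula fails.

Does not hold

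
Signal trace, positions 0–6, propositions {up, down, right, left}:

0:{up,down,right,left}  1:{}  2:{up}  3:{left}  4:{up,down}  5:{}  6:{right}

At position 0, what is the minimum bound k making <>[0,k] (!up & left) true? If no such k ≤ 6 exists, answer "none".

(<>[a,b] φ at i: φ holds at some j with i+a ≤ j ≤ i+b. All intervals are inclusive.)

3

Scan j = 0,1,… for (!up & left):
  j=0: fails
  j=1: fails
  j=2: fails
  j=3: holds
First hit at j=3, so smallest k = 3-0 = 3.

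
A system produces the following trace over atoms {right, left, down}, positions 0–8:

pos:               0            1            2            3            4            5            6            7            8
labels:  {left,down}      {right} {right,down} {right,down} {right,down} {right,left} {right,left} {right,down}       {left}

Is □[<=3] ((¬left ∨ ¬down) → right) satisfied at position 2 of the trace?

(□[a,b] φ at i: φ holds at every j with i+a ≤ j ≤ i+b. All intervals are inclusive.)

Check ((¬left ∨ ¬down) → right) at every j in [2,5]:
  j=2: antecedent true; consequent true → ✓
  j=3: antecedent true; consequent true → ✓
  j=4: antecedent true; consequent true → ✓
  j=5: antecedent true; consequent true → ✓
All positions satisfy it → formula holds.

Yes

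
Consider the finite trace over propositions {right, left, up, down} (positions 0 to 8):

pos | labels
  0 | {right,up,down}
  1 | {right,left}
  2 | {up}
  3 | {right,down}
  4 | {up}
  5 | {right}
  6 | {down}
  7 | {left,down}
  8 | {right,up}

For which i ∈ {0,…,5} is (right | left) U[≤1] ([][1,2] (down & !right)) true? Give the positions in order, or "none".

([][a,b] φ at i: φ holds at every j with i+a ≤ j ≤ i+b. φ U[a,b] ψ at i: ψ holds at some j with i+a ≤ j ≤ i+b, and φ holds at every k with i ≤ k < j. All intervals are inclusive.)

5

Evaluate at each i in [0,5]:
  i=0: ✗ (no rhs in [0,1])
  i=1: ✗ (no rhs in [1,2])
  i=2: ✗ (no rhs in [2,3])
  i=3: ✗ (no rhs in [3,4])
  i=4: ✗ (lhs fails at k=4 before rhs at j=5)
  i=5: ✓ (rhs at j=5)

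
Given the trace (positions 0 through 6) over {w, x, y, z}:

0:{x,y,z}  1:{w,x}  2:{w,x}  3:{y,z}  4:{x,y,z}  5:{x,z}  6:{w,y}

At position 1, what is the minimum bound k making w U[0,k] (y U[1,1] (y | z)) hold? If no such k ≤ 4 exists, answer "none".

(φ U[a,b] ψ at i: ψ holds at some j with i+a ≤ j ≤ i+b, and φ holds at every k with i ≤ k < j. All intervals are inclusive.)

2

Need earliest j ≥ 1 with (y U[1,1] (y | z)), and w at every k in [1,j-1].
  j=1: rhs fails.
  j=2: rhs fails.
  j=3: rhs holds; lhs holds on [1,2]. k = 2.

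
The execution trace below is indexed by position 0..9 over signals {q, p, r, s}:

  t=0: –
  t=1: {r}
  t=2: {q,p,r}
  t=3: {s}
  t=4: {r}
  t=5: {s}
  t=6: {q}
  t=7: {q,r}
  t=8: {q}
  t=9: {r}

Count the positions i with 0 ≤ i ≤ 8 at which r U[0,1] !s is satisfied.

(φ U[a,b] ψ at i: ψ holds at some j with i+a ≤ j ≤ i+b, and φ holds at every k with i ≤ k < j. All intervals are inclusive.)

Evaluate at each i in [0,8]:
  i=0: ✓ (rhs at j=0)
  i=1: ✓ (rhs at j=1)
  i=2: ✓ (rhs at j=2)
  i=3: ✗ (lhs fails at k=3 before rhs at j=4)
  i=4: ✓ (rhs at j=4)
  i=5: ✗ (lhs fails at k=5 before rhs at j=6)
  i=6: ✓ (rhs at j=6)
  i=7: ✓ (rhs at j=7)
  i=8: ✓ (rhs at j=8)
Positions where it holds: {0, 1, 2, 4, 6, 7, 8} → 7.

7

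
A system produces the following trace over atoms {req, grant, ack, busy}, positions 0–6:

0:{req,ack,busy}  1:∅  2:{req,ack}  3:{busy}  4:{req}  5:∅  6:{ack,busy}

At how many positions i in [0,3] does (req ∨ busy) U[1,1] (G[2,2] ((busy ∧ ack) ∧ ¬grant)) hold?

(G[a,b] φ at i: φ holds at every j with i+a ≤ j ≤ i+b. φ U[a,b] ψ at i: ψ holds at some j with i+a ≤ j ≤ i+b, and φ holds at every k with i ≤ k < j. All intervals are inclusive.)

1

Evaluate at each i in [0,3]:
  i=0: ✗ (no rhs in [1,1])
  i=1: ✗ (no rhs in [2,2])
  i=2: ✗ (no rhs in [3,3])
  i=3: ✓ (rhs at j=4; lhs holds on [3,3])
Positions where it holds: {3} → 1.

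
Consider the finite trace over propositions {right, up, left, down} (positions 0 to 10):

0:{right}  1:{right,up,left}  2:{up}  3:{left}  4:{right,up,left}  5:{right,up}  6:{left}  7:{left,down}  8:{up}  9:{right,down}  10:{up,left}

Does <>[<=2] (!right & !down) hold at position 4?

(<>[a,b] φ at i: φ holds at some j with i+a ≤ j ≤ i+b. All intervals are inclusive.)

True

Check (!right & !down) at each j in [4,6]:
  j=4: false
  j=5: false
  j=6: true
Found at j=6 → formula holds.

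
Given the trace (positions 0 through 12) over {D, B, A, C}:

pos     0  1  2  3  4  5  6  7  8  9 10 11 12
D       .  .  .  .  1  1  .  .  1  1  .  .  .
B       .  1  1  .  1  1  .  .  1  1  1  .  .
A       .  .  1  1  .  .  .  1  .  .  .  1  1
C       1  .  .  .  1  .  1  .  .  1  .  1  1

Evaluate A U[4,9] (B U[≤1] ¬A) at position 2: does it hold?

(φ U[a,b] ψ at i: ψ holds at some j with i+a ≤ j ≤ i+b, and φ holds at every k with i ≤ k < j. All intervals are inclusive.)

Need some j in [6,11] with (B U[≤1] ¬A), and A at every k in [2,j-1].
  j=6: (B U[≤1] ¬A) holds, but A fails at k=4 → not this j.
  j=7: (B U[≤1] ¬A) — fails.
  j=8: (B U[≤1] ¬A) holds, but A fails at k=4 → not this j.
  j=9: (B U[≤1] ¬A) holds, but A fails at k=4 → not this j.
  j=10: (B U[≤1] ¬A) holds, but A fails at k=4 → not this j.
  j=11: (B U[≤1] ¬A) — fails.
No j in the window works → until fails.

Does not hold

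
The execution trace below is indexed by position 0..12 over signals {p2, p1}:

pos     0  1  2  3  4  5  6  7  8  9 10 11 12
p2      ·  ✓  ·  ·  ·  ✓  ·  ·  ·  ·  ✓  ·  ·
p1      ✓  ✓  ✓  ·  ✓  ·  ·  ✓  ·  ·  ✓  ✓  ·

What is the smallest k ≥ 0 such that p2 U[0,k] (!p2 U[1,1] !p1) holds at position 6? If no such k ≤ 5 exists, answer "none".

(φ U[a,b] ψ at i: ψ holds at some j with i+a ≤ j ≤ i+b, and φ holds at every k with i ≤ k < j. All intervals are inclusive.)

Need earliest j ≥ 6 with (!p2 U[1,1] !p1), and p2 at every k in [6,j-1].
  j=6: rhs fails.
  j=7: rhs holds but lhs fails at k=6.
  j=8: rhs holds but lhs fails at k=6.
  j=9: rhs fails.
  j=10: rhs fails.
  j=11: rhs holds but lhs fails at k=6.
No witness within the range → none.

none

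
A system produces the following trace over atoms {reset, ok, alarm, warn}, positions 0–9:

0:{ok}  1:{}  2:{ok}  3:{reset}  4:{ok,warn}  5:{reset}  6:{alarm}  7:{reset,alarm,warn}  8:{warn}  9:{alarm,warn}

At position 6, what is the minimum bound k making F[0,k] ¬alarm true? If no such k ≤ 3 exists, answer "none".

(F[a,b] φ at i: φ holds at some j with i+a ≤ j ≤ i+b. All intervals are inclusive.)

2

Scan j = 6,7,… for ¬alarm:
  j=6: fails
  j=7: fails
  j=8: holds
First hit at j=8, so smallest k = 8-6 = 2.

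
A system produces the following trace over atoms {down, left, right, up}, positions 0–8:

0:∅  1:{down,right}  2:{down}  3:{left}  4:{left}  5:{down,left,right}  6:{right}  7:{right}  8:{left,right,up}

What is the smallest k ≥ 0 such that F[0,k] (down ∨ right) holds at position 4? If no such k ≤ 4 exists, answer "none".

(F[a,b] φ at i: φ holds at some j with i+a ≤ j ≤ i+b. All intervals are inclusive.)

1

Scan j = 4,5,… for (down ∨ right):
  j=4: fails
  j=5: holds
First hit at j=5, so smallest k = 5-4 = 1.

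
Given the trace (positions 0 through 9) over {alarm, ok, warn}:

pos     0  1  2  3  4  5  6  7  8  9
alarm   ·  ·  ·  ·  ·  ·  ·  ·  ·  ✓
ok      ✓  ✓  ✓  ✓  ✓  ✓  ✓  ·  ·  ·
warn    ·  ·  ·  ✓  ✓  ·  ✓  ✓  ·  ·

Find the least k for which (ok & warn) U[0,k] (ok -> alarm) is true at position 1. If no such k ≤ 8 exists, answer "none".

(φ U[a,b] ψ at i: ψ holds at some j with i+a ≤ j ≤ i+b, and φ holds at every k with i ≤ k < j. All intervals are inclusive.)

Need earliest j ≥ 1 with (ok -> alarm), and (ok & warn) at every k in [1,j-1].
  j=1: rhs fails.
  j=2: rhs fails.
  j=3: rhs fails.
  j=4: rhs fails.
  j=5: rhs fails.
  j=6: rhs fails.
  j=7: rhs holds but lhs fails at k=1.
  j=8: rhs holds but lhs fails at k=1.
  j=9: rhs holds but lhs fails at k=1.
No witness within the range → none.

none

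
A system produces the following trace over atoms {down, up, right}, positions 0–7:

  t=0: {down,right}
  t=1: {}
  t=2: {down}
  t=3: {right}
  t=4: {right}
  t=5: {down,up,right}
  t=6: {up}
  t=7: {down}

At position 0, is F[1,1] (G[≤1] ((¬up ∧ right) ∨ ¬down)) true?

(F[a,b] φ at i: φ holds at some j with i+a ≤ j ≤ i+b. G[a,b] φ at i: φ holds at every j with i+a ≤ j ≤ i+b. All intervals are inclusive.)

Check G[≤1] ((¬up ∧ right) ∨ ¬down) at each j in [1,1]:
  j=1: fails at 2
No position in the window satisfies it → formula fails.

No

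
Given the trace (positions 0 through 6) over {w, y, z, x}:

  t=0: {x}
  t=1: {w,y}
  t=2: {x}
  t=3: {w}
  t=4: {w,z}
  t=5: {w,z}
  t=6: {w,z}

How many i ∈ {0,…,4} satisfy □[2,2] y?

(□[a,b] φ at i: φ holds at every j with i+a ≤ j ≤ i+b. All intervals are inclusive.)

Evaluate at each i in [0,4]:
  i=0: ✗ (fails at j=2)
  i=1: ✗ (fails at j=3)
  i=2: ✗ (fails at j=4)
  i=3: ✗ (fails at j=5)
  i=4: ✗ (fails at j=6)
Positions where it holds: {} → 0.

0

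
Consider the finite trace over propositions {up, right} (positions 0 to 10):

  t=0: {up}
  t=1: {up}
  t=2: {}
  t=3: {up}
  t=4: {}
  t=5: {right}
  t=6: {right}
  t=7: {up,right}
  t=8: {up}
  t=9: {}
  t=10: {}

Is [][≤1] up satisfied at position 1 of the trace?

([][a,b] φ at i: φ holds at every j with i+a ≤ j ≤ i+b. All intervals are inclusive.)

False

Check up at every j in [1,2]:
  j=1: true
  j=2: false
Fails at j=2 → formula fails.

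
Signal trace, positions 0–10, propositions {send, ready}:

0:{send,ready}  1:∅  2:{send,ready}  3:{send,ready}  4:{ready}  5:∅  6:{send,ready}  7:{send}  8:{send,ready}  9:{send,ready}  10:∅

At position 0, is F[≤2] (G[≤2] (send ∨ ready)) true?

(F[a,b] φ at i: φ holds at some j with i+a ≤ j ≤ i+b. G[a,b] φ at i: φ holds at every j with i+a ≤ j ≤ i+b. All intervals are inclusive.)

True

Check G[≤2] (send ∨ ready) at each j in [0,2]:
  j=0: fails at 1
  j=1: fails at 1
  j=2: holds on [2,4]
Found at j=2 → formula holds.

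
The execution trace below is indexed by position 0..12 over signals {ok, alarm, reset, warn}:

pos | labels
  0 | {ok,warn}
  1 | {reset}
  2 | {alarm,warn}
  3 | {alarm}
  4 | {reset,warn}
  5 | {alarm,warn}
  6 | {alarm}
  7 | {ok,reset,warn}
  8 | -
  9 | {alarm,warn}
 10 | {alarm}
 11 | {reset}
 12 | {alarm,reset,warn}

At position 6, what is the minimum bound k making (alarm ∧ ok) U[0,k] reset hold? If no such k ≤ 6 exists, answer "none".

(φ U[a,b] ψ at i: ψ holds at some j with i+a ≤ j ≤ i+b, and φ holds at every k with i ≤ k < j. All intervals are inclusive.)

none

Need earliest j ≥ 6 with reset, and (alarm ∧ ok) at every k in [6,j-1].
  j=6: rhs fails.
  j=7: rhs holds but lhs fails at k=6.
  j=8: rhs fails.
  j=9: rhs fails.
  j=10: rhs fails.
  j=11: rhs holds but lhs fails at k=6.
  j=12: rhs holds but lhs fails at k=6.
No witness within the range → none.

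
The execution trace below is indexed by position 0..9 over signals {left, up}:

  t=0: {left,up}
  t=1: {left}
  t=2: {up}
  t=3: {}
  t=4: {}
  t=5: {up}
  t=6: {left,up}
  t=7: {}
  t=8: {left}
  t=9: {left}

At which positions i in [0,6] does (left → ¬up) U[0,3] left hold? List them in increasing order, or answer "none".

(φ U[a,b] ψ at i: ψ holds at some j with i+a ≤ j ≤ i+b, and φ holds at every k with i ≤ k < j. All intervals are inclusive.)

0, 1, 3, 4, 5, 6

Evaluate at each i in [0,6]:
  i=0: ✓ (rhs at j=0)
  i=1: ✓ (rhs at j=1)
  i=2: ✗ (no rhs in [2,5])
  i=3: ✓ (rhs at j=6; lhs holds on [3,5])
  i=4: ✓ (rhs at j=6; lhs holds on [4,5])
  i=5: ✓ (rhs at j=6; lhs holds on [5,5])
  i=6: ✓ (rhs at j=6)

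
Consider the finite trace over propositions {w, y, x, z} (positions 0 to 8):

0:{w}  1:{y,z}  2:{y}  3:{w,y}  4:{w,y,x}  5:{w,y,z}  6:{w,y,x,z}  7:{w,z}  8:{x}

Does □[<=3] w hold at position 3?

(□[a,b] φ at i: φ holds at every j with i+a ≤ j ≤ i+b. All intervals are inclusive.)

Yes

Check w at every j in [3,6]:
  j=3: true
  j=4: true
  j=5: true
  j=6: true
All positions satisfy it → formula holds.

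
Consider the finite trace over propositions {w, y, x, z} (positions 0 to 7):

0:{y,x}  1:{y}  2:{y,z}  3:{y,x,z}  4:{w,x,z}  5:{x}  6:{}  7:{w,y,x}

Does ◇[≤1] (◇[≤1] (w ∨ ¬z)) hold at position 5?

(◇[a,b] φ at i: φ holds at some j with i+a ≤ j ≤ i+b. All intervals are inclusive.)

Check ◇[≤1] (w ∨ ¬z) at each j in [5,6]:
  j=5: holds (witness at 5)
  j=6: holds (witness at 6)
Found at j=5 → formula holds.

Yes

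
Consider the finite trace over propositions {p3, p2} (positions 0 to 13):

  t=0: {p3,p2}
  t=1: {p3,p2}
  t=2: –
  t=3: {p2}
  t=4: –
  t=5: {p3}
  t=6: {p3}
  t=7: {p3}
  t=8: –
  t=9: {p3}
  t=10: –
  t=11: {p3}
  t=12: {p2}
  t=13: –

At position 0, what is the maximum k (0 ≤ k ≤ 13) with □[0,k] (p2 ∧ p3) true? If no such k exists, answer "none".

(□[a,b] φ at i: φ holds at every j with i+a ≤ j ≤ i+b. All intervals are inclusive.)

(p2 ∧ p3) must hold from j=0 onward; find where it first fails.
  j=0: holds
  j=1: holds
  j=2: fails
Holds on [0,1], so largest k = 1.

1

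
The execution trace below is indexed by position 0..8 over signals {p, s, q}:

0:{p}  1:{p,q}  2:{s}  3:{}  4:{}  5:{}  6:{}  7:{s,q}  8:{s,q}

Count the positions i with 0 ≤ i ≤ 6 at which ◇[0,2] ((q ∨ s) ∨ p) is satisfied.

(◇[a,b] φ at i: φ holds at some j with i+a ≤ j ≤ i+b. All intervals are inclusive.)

Evaluate at each i in [0,6]:
  i=0: ✓ (witness j=0)
  i=1: ✓ (witness j=1)
  i=2: ✓ (witness j=2)
  i=3: ✗ (none in [3,5])
  i=4: ✗ (none in [4,6])
  i=5: ✓ (witness j=7)
  i=6: ✓ (witness j=7)
Positions where it holds: {0, 1, 2, 5, 6} → 5.

5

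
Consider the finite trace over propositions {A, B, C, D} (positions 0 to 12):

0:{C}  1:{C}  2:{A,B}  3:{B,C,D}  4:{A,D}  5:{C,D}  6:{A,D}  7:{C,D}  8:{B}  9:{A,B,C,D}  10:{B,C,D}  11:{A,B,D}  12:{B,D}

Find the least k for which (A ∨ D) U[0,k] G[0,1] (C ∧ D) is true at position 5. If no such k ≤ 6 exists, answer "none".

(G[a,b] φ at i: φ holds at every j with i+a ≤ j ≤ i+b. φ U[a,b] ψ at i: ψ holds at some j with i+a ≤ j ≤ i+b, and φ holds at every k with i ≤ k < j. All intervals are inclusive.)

none

Need earliest j ≥ 5 with G[0,1] (C ∧ D), and (A ∨ D) at every k in [5,j-1].
  j=5: rhs fails.
  j=6: rhs fails.
  j=7: rhs fails.
  j=8: rhs fails.
  j=9: rhs holds but lhs fails at k=8.
  j=10: rhs fails.
  j=11: rhs fails.
No witness within the range → none.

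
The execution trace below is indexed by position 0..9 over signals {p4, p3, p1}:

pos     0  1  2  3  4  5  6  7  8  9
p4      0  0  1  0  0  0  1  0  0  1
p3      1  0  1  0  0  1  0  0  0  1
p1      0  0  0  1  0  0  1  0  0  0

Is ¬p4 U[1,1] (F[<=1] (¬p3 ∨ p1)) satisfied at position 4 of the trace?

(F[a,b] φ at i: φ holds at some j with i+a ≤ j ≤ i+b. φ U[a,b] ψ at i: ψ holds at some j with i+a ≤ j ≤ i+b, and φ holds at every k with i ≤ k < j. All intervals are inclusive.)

Yes

Need some j in [5,5] with F[<=1] (¬p3 ∨ p1), and ¬p4 at every k in [4,j-1].
  j=5: F[<=1] (¬p3 ∨ p1) holds; ¬p4 holds at every k in [4,4] → satisfied.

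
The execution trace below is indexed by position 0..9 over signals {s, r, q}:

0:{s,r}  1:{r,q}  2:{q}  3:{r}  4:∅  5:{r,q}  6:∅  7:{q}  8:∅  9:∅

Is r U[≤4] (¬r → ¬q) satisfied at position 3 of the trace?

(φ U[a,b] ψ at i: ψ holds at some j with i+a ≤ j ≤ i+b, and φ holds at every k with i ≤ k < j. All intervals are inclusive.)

Need some j in [3,7] with (¬r → ¬q), and r at every k in [3,j-1].
  j=3: (¬r → ¬q) holds; no prefix to check → satisfied.

True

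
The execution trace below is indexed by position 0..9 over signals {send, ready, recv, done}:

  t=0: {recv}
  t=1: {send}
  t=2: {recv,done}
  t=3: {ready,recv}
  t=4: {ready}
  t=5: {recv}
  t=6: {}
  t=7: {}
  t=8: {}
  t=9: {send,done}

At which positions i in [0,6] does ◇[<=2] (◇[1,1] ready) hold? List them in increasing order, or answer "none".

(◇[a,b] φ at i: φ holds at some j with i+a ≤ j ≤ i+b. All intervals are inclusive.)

0, 1, 2, 3

Evaluate at each i in [0,6]:
  i=0: ✓ (witness j=2)
  i=1: ✓ (witness j=2)
  i=2: ✓ (witness j=2)
  i=3: ✓ (witness j=3)
  i=4: ✗ (none in [4,6])
  i=5: ✗ (none in [5,7])
  i=6: ✗ (none in [6,8])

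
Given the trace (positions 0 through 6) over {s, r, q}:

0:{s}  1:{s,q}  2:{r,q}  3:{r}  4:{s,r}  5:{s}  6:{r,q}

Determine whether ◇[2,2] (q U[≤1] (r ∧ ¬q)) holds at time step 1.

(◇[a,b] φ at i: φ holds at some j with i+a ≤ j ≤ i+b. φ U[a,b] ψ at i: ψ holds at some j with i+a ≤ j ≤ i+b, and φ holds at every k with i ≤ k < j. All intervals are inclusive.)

Check (q U[≤1] (r ∧ ¬q)) at each j in [3,3]:
  j=3: holds
Found at j=3 → formula holds.

Yes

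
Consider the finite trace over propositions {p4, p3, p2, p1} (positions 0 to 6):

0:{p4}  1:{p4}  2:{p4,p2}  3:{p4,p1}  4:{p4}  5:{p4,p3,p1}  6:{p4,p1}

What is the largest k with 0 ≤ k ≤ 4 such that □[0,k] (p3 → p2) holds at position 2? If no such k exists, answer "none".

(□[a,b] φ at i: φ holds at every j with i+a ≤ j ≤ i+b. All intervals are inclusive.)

(p3 → p2) must hold from j=2 onward; find where it first fails.
  j=2: holds
  j=3: holds
  j=4: holds
  j=5: fails
Holds on [2,4], so largest k = 2.

2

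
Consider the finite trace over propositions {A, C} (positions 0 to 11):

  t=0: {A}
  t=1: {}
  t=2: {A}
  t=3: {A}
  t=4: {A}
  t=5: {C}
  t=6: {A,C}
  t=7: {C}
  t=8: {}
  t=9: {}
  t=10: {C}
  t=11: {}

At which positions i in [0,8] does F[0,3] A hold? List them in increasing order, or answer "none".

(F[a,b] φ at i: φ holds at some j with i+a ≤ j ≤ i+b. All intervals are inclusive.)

0, 1, 2, 3, 4, 5, 6

Evaluate at each i in [0,8]:
  i=0: ✓ (witness j=0)
  i=1: ✓ (witness j=2)
  i=2: ✓ (witness j=2)
  i=3: ✓ (witness j=3)
  i=4: ✓ (witness j=4)
  i=5: ✓ (witness j=6)
  i=6: ✓ (witness j=6)
  i=7: ✗ (none in [7,10])
  i=8: ✗ (none in [8,11])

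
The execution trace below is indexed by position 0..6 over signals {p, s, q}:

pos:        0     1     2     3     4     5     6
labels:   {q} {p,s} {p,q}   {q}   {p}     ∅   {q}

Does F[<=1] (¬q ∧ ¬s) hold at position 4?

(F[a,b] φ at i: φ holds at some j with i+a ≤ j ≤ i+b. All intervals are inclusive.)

Check (¬q ∧ ¬s) at each j in [4,5]:
  j=4: true
  j=5: true
Found at j=4 → formula holds.

True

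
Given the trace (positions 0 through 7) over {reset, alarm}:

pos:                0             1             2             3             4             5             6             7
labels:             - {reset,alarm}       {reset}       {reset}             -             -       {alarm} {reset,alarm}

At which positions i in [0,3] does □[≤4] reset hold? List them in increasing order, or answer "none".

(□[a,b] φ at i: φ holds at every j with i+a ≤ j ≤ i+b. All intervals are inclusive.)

none

Evaluate at each i in [0,3]:
  i=0: ✗ (fails at j=0)
  i=1: ✗ (fails at j=4)
  i=2: ✗ (fails at j=4)
  i=3: ✗ (fails at j=4)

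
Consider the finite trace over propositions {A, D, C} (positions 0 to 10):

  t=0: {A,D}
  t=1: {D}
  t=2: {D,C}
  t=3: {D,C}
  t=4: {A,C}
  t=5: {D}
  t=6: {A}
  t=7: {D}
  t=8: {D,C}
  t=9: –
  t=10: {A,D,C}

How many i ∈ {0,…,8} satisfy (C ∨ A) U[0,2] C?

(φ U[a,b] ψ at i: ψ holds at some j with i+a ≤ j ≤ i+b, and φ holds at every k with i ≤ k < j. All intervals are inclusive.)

4

Evaluate at each i in [0,8]:
  i=0: ✗ (lhs fails at k=1 before rhs at j=2)
  i=1: ✗ (lhs fails at k=1 before rhs at j=2)
  i=2: ✓ (rhs at j=2)
  i=3: ✓ (rhs at j=3)
  i=4: ✓ (rhs at j=4)
  i=5: ✗ (no rhs in [5,7])
  i=6: ✗ (lhs fails at k=7 before rhs at j=8)
  i=7: ✗ (lhs fails at k=7 before rhs at j=8)
  i=8: ✓ (rhs at j=8)
Positions where it holds: {2, 3, 4, 8} → 4.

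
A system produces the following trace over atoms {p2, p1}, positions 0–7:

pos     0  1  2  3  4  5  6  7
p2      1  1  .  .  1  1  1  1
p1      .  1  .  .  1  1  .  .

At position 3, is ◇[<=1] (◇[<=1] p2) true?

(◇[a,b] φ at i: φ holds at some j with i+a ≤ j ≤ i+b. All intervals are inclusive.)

Check ◇[<=1] p2 at each j in [3,4]:
  j=3: holds (witness at 4)
  j=4: holds (witness at 4)
Found at j=3 → formula holds.

Yes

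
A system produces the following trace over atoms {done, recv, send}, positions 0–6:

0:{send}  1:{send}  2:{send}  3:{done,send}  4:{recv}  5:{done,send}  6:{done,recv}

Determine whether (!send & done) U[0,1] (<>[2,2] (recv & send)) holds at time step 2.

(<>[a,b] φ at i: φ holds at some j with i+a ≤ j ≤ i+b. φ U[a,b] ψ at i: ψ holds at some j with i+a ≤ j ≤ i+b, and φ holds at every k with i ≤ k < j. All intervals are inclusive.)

No

Need some j in [2,3] with <>[2,2] (recv & send), and (!send & done) at every k in [2,j-1].
  j=2: <>[2,2] (recv & send) — fails (none in [4,4]).
  j=3: <>[2,2] (recv & send) — fails (none in [5,5]).
No j in the window works → until fails.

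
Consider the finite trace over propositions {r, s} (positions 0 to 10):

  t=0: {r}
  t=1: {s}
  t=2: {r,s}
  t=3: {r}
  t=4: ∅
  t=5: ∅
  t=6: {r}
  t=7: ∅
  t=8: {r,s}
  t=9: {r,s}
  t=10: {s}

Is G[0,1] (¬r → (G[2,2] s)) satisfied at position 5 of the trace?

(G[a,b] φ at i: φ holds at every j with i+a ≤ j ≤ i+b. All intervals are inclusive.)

Does not hold

Check (¬r → (G[2,2] s)) at every j in [5,6]:
  j=5: antecedent true; consequent fails at 7 → ✗
  j=6: antecedent false → ✓
Fails at j=5 → formula fails.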